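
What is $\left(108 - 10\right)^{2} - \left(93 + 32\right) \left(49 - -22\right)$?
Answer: $729$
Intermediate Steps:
$\left(108 - 10\right)^{2} - \left(93 + 32\right) \left(49 - -22\right) = 98^{2} - 125 \left(49 + 22\right) = 9604 - 125 \cdot 71 = 9604 - 8875 = 729$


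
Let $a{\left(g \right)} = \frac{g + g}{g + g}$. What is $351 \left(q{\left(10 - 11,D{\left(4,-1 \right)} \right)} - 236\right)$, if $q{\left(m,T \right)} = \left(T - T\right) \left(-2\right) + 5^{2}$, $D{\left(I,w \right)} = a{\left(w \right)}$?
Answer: $-74061$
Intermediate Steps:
$a{\left(g \right)} = 1$ ($a{\left(g \right)} = \frac{2 g}{2 g} = 2 g \frac{1}{2 g} = 1$)
$D{\left(I,w \right)} = 1$
$q{\left(m,T \right)} = 25$ ($q{\left(m,T \right)} = 0 \left(-2\right) + 25 = 0 + 25 = 25$)
$351 \left(q{\left(10 - 11,D{\left(4,-1 \right)} \right)} - 236\right) = 351 \left(25 - 236\right) = 351 \left(-211\right) = -74061$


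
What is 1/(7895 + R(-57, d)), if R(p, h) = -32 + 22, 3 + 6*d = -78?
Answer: 1/7885 ≈ 0.00012682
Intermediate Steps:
d = -27/2 (d = -½ + (⅙)*(-78) = -½ - 13 = -27/2 ≈ -13.500)
R(p, h) = -10
1/(7895 + R(-57, d)) = 1/(7895 - 10) = 1/7885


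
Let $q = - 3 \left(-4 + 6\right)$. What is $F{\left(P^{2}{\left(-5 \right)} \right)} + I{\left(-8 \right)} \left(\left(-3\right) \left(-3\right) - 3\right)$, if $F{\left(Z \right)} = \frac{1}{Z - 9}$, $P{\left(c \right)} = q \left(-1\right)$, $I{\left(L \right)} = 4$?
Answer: $\frac{649}{27} \approx 24.037$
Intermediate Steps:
$q = -6$ ($q = \left(-3\right) 2 = -6$)
$P{\left(c \right)} = 6$ ($P{\left(c \right)} = \left(-6\right) \left(-1\right) = 6$)
$F{\left(Z \right)} = \frac{1}{-9 + Z}$
$F{\left(P^{2}{\left(-5 \right)} \right)} + I{\left(-8 \right)} \left(\left(-3\right) \left(-3\right) - 3\right) = \frac{1}{-9 + 6^{2}} + 4 \left(\left(-3\right) \left(-3\right) - 3\right) = \frac{1}{-9 + 36} + 4 \left(9 - 3\right) = \frac{1}{27} + 4 \cdot 6 = \frac{1}{27} + 24 = \frac{649}{27}$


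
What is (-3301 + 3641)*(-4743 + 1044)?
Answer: -1257660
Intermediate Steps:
(-3301 + 3641)*(-4743 + 1044) = 340*(-3699) = -1257660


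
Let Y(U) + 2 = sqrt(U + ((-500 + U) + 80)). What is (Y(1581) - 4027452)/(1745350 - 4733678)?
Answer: 2013727/1494164 - sqrt(2742)/2988328 ≈ 1.3477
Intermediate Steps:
Y(U) = -2 + sqrt(-420 + 2*U) (Y(U) = -2 + sqrt(U + ((-500 + U) + 80)) = -2 + sqrt(U + (-420 + U)) = -2 + sqrt(-420 + 2*U))
(Y(1581) - 4027452)/(1745350 - 4733678) = ((-2 + sqrt(-420 + 2*1581)) - 4027452)/(1745350 - 4733678) = ((-2 + sqrt(-420 + 3162)) - 4027452)/(-2988328) = ((-2 + sqrt(2742)) - 4027452)*(-1/2988328) = (-4027454 + sqrt(2742))*(-1/2988328) = 2013727/1494164 - sqrt(2742)/2988328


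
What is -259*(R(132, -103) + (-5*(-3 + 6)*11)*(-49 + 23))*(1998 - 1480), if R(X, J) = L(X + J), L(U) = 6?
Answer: -576359952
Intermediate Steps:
R(X, J) = 6
-259*(R(132, -103) + (-5*(-3 + 6)*11)*(-49 + 23))*(1998 - 1480) = -259*(6 + (-5*(-3 + 6)*11)*(-49 + 23))*(1998 - 1480) = -259*(6 + (-5*3*11)*(-26))*518 = -259*(6 - 15*11*(-26))*518 = -259*(6 - 165*(-26))*518 = -259*(6 + 4290)*518 = -1112664*518 = -259*2225328 = -576359952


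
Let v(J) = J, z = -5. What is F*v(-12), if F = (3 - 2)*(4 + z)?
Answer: 12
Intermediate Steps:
F = -1 (F = (3 - 2)*(4 - 5) = 1*(-1) = -1)
F*v(-12) = -1*(-12) = 12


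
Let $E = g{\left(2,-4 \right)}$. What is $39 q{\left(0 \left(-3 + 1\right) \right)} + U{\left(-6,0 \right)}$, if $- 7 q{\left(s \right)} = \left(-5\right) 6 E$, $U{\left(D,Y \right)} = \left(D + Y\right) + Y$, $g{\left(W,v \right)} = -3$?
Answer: $- \frac{3552}{7} \approx -507.43$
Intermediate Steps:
$E = -3$
$U{\left(D,Y \right)} = D + 2 Y$
$q{\left(s \right)} = - \frac{90}{7}$ ($q{\left(s \right)} = - \frac{\left(-5\right) 6 \left(-3\right)}{7} = - \frac{\left(-30\right) \left(-3\right)}{7} = \left(- \frac{1}{7}\right) 90 = - \frac{90}{7}$)
$39 q{\left(0 \left(-3 + 1\right) \right)} + U{\left(-6,0 \right)} = 39 \left(- \frac{90}{7}\right) + \left(-6 + 2 \cdot 0\right) = - \frac{3510}{7} + \left(-6 + 0\right) = - \frac{3510}{7} - 6 = - \frac{3552}{7}$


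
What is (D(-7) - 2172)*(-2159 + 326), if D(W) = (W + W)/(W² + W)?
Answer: 3981887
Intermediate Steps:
D(W) = 2*W/(W + W²) (D(W) = (2*W)/(W + W²) = 2*W/(W + W²))
(D(-7) - 2172)*(-2159 + 326) = (2/(1 - 7) - 2172)*(-2159 + 326) = (2/(-6) - 2172)*(-1833) = (2*(-⅙) - 2172)*(-1833) = (-⅓ - 2172)*(-1833) = -6517/3*(-1833) = 3981887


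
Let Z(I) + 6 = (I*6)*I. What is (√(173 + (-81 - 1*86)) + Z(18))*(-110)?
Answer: -213180 - 110*√6 ≈ -2.1345e+5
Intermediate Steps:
Z(I) = -6 + 6*I² (Z(I) = -6 + (I*6)*I = -6 + (6*I)*I = -6 + 6*I²)
(√(173 + (-81 - 1*86)) + Z(18))*(-110) = (√(173 + (-81 - 1*86)) + (-6 + 6*18²))*(-110) = (√(173 + (-81 - 86)) + (-6 + 6*324))*(-110) = (√(173 - 167) + (-6 + 1944))*(-110) = (√6 + 1938)*(-110) = (1938 + √6)*(-110) = -213180 - 110*√6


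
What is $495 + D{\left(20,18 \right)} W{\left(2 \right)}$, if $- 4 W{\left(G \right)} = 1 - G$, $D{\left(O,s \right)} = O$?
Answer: $500$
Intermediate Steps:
$W{\left(G \right)} = - \frac{1}{4} + \frac{G}{4}$ ($W{\left(G \right)} = - \frac{1 - G}{4} = - \frac{1}{4} + \frac{G}{4}$)
$495 + D{\left(20,18 \right)} W{\left(2 \right)} = 495 + 20 \left(- \frac{1}{4} + \frac{1}{4} \cdot 2\right) = 495 + 20 \left(- \frac{1}{4} + \frac{1}{2}\right) = 495 + 20 \cdot \frac{1}{4} = 495 + 5 = 500$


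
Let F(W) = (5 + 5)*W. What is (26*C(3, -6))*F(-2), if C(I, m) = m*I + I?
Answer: 7800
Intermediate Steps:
C(I, m) = I + I*m (C(I, m) = I*m + I = I + I*m)
F(W) = 10*W
(26*C(3, -6))*F(-2) = (26*(3*(1 - 6)))*(10*(-2)) = (26*(3*(-5)))*(-20) = (26*(-15))*(-20) = -390*(-20) = 7800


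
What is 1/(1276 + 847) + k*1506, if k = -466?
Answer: -1489912907/2123 ≈ -7.0180e+5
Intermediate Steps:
1/(1276 + 847) + k*1506 = 1/(1276 + 847) - 466*1506 = 1/2123 - 701796 = -1489912907/2123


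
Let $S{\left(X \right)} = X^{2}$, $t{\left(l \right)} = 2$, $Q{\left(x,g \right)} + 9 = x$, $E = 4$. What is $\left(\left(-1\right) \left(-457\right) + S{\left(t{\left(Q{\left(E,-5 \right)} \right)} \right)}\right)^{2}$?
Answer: $212521$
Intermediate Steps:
$Q{\left(x,g \right)} = -9 + x$
$\left(\left(-1\right) \left(-457\right) + S{\left(t{\left(Q{\left(E,-5 \right)} \right)} \right)}\right)^{2} = \left(\left(-1\right) \left(-457\right) + 2^{2}\right)^{2} = \left(457 + 4\right)^{2} = 461^{2} = 212521$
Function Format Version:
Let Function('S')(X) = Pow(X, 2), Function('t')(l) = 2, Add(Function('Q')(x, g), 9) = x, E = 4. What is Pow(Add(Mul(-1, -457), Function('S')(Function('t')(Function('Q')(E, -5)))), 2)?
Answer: 212521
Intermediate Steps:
Function('Q')(x, g) = Add(-9, x)
Pow(Add(Mul(-1, -457), Function('S')(Function('t')(Function('Q')(E, -5)))), 2) = Pow(Add(Mul(-1, -457), Pow(2, 2)), 2) = Pow(Add(457, 4), 2) = Pow(461, 2) = 212521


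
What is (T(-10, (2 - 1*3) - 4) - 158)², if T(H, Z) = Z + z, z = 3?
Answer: 25600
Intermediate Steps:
T(H, Z) = 3 + Z (T(H, Z) = Z + 3 = 3 + Z)
(T(-10, (2 - 1*3) - 4) - 158)² = ((3 + ((2 - 1*3) - 4)) - 158)² = ((3 + ((2 - 3) - 4)) - 158)² = ((3 + (-1 - 4)) - 158)² = ((3 - 5) - 158)² = (-2 - 158)² = (-160)² = 25600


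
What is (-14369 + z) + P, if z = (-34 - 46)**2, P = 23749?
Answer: 15780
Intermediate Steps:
z = 6400 (z = (-80)**2 = 6400)
(-14369 + z) + P = (-14369 + 6400) + 23749 = -7969 + 23749 = 15780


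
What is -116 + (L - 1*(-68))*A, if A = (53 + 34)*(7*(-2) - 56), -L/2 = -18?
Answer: -633476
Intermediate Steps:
L = 36 (L = -2*(-18) = 36)
A = -6090 (A = 87*(-14 - 56) = 87*(-70) = -6090)
-116 + (L - 1*(-68))*A = -116 + (36 - 1*(-68))*(-6090) = -116 + (36 + 68)*(-6090) = -116 + 104*(-6090) = -116 - 633360 = -633476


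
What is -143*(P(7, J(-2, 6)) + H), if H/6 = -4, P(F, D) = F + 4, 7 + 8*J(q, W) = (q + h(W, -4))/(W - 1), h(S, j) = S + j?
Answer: 1859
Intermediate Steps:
J(q, W) = -7/8 + (-4 + W + q)/(8*(-1 + W)) (J(q, W) = -7/8 + ((q + (W - 4))/(W - 1))/8 = -7/8 + ((q + (-4 + W))/(-1 + W))/8 = -7/8 + ((-4 + W + q)/(-1 + W))/8 = -7/8 + (-4 + W + q)/(8*(-1 + W)))
P(F, D) = 4 + F
H = -24 (H = 6*(-4) = -24)
-143*(P(7, J(-2, 6)) + H) = -143*((4 + 7) - 24) = -143*(11 - 24) = -143*(-13) = 1859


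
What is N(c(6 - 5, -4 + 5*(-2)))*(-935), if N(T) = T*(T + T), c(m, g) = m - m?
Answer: 0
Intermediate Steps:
c(m, g) = 0
N(T) = 2*T² (N(T) = T*(2*T) = 2*T²)
N(c(6 - 5, -4 + 5*(-2)))*(-935) = (2*0²)*(-935) = (2*0)*(-935) = 0*(-935) = 0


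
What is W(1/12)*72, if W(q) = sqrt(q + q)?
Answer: 12*sqrt(6) ≈ 29.394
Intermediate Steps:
W(q) = sqrt(2)*sqrt(q) (W(q) = sqrt(2*q) = sqrt(2)*sqrt(q))
W(1/12)*72 = (sqrt(2)*sqrt(1/12))*72 = (sqrt(2)*(sqrt(3)/6))*72 = (sqrt(6)/6)*72 = 12*sqrt(6)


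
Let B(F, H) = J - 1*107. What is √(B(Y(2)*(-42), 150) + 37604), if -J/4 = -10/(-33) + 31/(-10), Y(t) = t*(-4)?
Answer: √1021160415/165 ≈ 193.67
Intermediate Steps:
Y(t) = -4*t
J = 1846/165 (J = -4*(-10/(-33) + 31/(-10)) = -4*(-10*(-1/33) + 31*(-⅒)) = -4*(10/33 - 31/10) = -4*(-923/330) = 1846/165 ≈ 11.188)
B(F, H) = -15809/165 (B(F, H) = 1846/165 - 1*107 = 1846/165 - 107 = -15809/165)
√(B(Y(2)*(-42), 150) + 37604) = √(-15809/165 + 37604) = √(6188851/165) = √1021160415/165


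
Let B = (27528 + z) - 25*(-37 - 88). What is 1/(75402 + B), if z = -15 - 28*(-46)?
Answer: 1/107328 ≈ 9.3172e-6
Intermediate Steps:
z = 1273 (z = -15 + 1288 = 1273)
B = 31926 (B = (27528 + 1273) - 25*(-37 - 88) = 28801 - 25*(-125) = 28801 + 3125 = 31926)
1/(75402 + B) = 1/(75402 + 31926) = 1/107328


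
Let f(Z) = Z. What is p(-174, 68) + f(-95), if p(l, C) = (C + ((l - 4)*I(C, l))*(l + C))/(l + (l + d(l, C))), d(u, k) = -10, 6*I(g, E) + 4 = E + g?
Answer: 467753/537 ≈ 871.05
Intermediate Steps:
I(g, E) = -2/3 + E/6 + g/6 (I(g, E) = -2/3 + (E + g)/6 = -2/3 + (E/6 + g/6) = -2/3 + E/6 + g/6)
p(l, C) = (C + (-4 + l)*(C + l)*(-2/3 + C/6 + l/6))/(-10 + 2*l) (p(l, C) = (C + ((l - 4)*(-2/3 + l/6 + C/6))*(l + C))/(l + (l - 10)) = (C + ((-4 + l)*(-2/3 + C/6 + l/6))*(C + l))/(l + (-10 + l)) = (C + (-4 + l)*(C + l)*(-2/3 + C/6 + l/6))/(-10 + 2*l))
p(-174, 68) + f(-95) = (6*68 + (-174)**2*(-4 + 68 - 174) - 4*68*(-4 + 68 - 174) - 4*(-174)*(-4 + 68 - 174) + 68*(-174)*(-4 + 68 - 174))/(12*(-5 - 174)) - 95 = (1/12)*(408 + 30276*(-110) - 4*68*(-110) - 4*(-174)*(-110) + 68*(-174)*(-110))/(-179) - 95 = (1/12)*(-1/179)*(408 - 3330360 + 29920 - 76560 + 1301520) - 95 = (1/12)*(-1/179)*(-2075072) - 95 = 518768/537 - 95 = 467753/537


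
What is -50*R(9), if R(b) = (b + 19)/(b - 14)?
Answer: 280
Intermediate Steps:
R(b) = (19 + b)/(-14 + b)
-50*R(9) = -50*(19 + 9)/(-14 + 9) = -50*28/(-5) = -(-10)*28 = -50*(-28/5) = 280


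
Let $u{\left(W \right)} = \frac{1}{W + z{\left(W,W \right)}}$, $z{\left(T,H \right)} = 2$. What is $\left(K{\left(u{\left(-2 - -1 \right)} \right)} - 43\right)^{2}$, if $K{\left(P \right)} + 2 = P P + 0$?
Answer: $1936$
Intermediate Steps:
$u{\left(W \right)} = \frac{1}{2 + W}$ ($u{\left(W \right)} = \frac{1}{W + 2} = \frac{1}{2 + W}$)
$K{\left(P \right)} = -2 + P^{2}$ ($K{\left(P \right)} = -2 + \left(P P + 0\right) = -2 + \left(P^{2} + 0\right) = -2 + P^{2}$)
$\left(K{\left(u{\left(-2 - -1 \right)} \right)} - 43\right)^{2} = \left(\left(-2 + \left(\frac{1}{2 - 1}\right)^{2}\right) - 43\right)^{2} = \left(\left(-2 + \left(1^{-1}\right)^{2}\right) - 43\right)^{2} = \left(\left(-2 + 1^{2}\right) - 43\right)^{2} = \left(\left(-2 + 1\right) - 43\right)^{2} = \left(-1 - 43\right)^{2} = \left(-44\right)^{2} = 1936$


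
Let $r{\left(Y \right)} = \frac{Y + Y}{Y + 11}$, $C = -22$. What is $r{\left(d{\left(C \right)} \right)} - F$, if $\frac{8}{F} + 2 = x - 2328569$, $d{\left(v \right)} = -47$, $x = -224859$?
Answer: $\frac{60005677}{22980870} \approx 2.6111$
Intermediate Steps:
$r{\left(Y \right)} = \frac{2 Y}{11 + Y}$
$F = - \frac{4}{1276715}$ ($F = \frac{8}{-2 - 2553428} = \frac{8}{-2553430} = 8 \left(- \frac{1}{2553430}\right) = - \frac{4}{1276715} \approx -3.133 \cdot 10^{-6}$)
$r{\left(d{\left(C \right)} \right)} - F = 2 \left(-47\right) \frac{1}{11 - 47} - - \frac{4}{1276715} = 2 \left(-47\right) \frac{1}{-36} + \frac{4}{1276715} = 2 \left(-47\right) \left(- \frac{1}{36}\right) + \frac{4}{1276715} = \frac{47}{18} + \frac{4}{1276715} = \frac{60005677}{22980870}$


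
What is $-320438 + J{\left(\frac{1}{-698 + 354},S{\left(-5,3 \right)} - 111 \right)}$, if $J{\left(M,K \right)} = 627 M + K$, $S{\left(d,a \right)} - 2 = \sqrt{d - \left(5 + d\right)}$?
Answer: $- \frac{110268795}{344} + i \sqrt{5} \approx -3.2055 \cdot 10^{5} + 2.2361 i$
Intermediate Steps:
$S{\left(d,a \right)} = 2 + i \sqrt{5}$ ($S{\left(d,a \right)} = 2 + \sqrt{d - \left(5 + d\right)} = 2 + \sqrt{-5} = 2 + i \sqrt{5}$)
$J{\left(M,K \right)} = K + 627 M$
$-320438 + J{\left(\frac{1}{-698 + 354},S{\left(-5,3 \right)} - 111 \right)} = -320438 - \left(109 - \frac{627}{-698 + 354} - i \sqrt{5}\right) = -320438 - \left(109 + \frac{627}{344} - i \sqrt{5}\right) = -320438 + \left(\left(-109 + i \sqrt{5}\right) + 627 \left(- \frac{1}{344}\right)\right) = -320438 - \left(\frac{38123}{344} - i \sqrt{5}\right) = - \frac{110268795}{344} + i \sqrt{5}$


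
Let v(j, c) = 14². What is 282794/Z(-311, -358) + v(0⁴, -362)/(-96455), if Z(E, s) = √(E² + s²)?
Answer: -196/96455 + 282794*√224885/224885 ≈ 596.33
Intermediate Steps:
v(j, c) = 196
282794/Z(-311, -358) + v(0⁴, -362)/(-96455) = 282794/(√((-311)² + (-358)²)) + 196/(-96455) = 282794/(√(96721 + 128164)) + 196*(-1/96455) = 282794/(√224885) - 196/96455 = 282794*(√224885/224885) - 196/96455 = 282794*√224885/224885 - 196/96455 = -196/96455 + 282794*√224885/224885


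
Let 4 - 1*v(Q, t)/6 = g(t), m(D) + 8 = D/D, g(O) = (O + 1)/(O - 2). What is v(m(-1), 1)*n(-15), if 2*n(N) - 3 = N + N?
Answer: -486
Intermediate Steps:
n(N) = 3/2 + N (n(N) = 3/2 + (N + N)/2 = 3/2 + (2*N)/2 = 3/2 + N)
g(O) = (1 + O)/(-2 + O)
m(D) = -7 (m(D) = -8 + D/D = -8 + 1 = -7)
v(Q, t) = 24 - 6*(1 + t)/(-2 + t)
v(m(-1), 1)*n(-15) = (18*(-3 + 1)/(-2 + 1))*(3/2 - 15) = (18*(-2)/(-1))*(-27/2) = (18*(-1)*(-2))*(-27/2) = 36*(-27/2) = -486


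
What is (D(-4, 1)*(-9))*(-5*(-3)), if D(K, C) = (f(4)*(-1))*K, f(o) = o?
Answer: -2160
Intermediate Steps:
D(K, C) = -4*K (D(K, C) = (4*(-1))*K = -4*K)
(D(-4, 1)*(-9))*(-5*(-3)) = (-4*(-4)*(-9))*(-5*(-3)) = (16*(-9))*15 = -144*15 = -2160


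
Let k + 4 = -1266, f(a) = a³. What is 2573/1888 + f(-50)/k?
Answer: 23926771/239776 ≈ 99.788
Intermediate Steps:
k = -1270 (k = -4 - 1266 = -1270)
2573/1888 + f(-50)/k = 2573/1888 + (-50)³/(-1270) = 2573*(1/1888) - 125000*(-1/1270) = 2573/1888 + 12500/127 = 23926771/239776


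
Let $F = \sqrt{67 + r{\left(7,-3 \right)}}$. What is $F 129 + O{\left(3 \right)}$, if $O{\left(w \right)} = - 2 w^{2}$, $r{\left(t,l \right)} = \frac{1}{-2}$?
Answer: $-18 + \frac{129 \sqrt{266}}{2} \approx 1034.0$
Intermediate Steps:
$r{\left(t,l \right)} = - \frac{1}{2}$
$F = \frac{\sqrt{266}}{2}$ ($F = \sqrt{67 - \frac{1}{2}} = \sqrt{\frac{133}{2}} = \frac{\sqrt{266}}{2} \approx 8.1548$)
$F 129 + O{\left(3 \right)} = \frac{\sqrt{266}}{2} \cdot 129 - 2 \cdot 3^{2} = \frac{129 \sqrt{266}}{2} - 18 = -18 + \frac{129 \sqrt{266}}{2}$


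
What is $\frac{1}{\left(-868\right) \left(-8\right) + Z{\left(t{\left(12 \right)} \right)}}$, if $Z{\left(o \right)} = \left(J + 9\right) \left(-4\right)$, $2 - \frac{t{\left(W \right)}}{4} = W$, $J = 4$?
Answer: $\frac{1}{6892} \approx 0.0001451$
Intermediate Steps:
$t{\left(W \right)} = 8 - 4 W$
$Z{\left(o \right)} = -52$ ($Z{\left(o \right)} = \left(4 + 9\right) \left(-4\right) = 13 \left(-4\right) = -52$)
$\frac{1}{\left(-868\right) \left(-8\right) + Z{\left(t{\left(12 \right)} \right)}} = \frac{1}{\left(-868\right) \left(-8\right) - 52} = \frac{1}{6944 - 52} = \frac{1}{6892}$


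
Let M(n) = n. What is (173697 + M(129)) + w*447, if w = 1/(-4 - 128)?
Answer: 7648195/44 ≈ 1.7382e+5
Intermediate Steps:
w = -1/132 (w = 1/(-132) = -1/132 ≈ -0.0075758)
(173697 + M(129)) + w*447 = (173697 + 129) - 1/132*447 = 173826 - 149/44 = 7648195/44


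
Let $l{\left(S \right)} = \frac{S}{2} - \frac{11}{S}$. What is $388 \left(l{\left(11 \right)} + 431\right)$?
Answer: $168974$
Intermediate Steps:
$l{\left(S \right)} = \frac{S}{2} - \frac{11}{S}$ ($l{\left(S \right)} = S \frac{1}{2} - \frac{11}{S} = \frac{S}{2} - \frac{11}{S}$)
$388 \left(l{\left(11 \right)} + 431\right) = 388 \left(\left(\frac{1}{2} \cdot 11 - \frac{11}{11}\right) + 431\right) = 388 \left(\left(\frac{11}{2} - 1\right) + 431\right) = 388 \left(\frac{9}{2} + 431\right) = 388 \cdot \frac{871}{2} = 168974$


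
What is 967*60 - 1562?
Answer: 56458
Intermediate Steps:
967*60 - 1562 = 58020 - 1562 = 56458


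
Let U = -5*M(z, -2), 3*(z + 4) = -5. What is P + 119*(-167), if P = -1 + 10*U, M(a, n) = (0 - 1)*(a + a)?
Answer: -61322/3 ≈ -20441.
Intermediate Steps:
z = -17/3 (z = -4 + (⅓)*(-5) = -4 - 5/3 = -17/3 ≈ -5.6667)
M(a, n) = -2*a
U = -170/3 (U = -(-10)*(-17)/3 = -5*34/3 = -170/3 ≈ -56.667)
P = -1703/3 (P = -1 + 10*(-170/3) = -1 - 1700/3 = -1703/3 ≈ -567.67)
P + 119*(-167) = -1703/3 + 119*(-167) = -1703/3 - 19873 = -61322/3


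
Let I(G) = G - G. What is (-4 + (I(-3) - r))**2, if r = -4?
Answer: 0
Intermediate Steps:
I(G) = 0
(-4 + (I(-3) - r))**2 = (-4 + (0 - 1*(-4)))**2 = (-4 + (0 + 4))**2 = (-4 + 4)**2 = 0**2 = 0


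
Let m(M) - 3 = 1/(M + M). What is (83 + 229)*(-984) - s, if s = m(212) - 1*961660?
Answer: 277571175/424 ≈ 6.5465e+5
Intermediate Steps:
m(M) = 3 + 1/(2*M) (m(M) = 3 + 1/(M + M) = 3 + 1/(2*M))
s = -407742567/424 (s = (3 + (½)/212) - 1*961660 = (3 + (½)*(1/212)) - 961660 = (3 + 1/424) - 961660 = 1273/424 - 961660 = -407742567/424 ≈ -9.6166e+5)
(83 + 229)*(-984) - s = (83 + 229)*(-984) - 1*(-407742567/424) = 312*(-984) + 407742567/424 = -307008 + 407742567/424 = 277571175/424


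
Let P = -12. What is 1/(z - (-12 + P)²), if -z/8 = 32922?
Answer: -1/263952 ≈ -3.7886e-6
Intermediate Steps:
z = -263376 (z = -8*32922 = -263376)
1/(z - (-12 + P)²) = 1/(-263376 - (-12 - 12)²) = 1/(-263376 - 1*(-24)²) = 1/(-263376 - 1*576) = 1/(-263376 - 576) = 1/(-263952) = -1/263952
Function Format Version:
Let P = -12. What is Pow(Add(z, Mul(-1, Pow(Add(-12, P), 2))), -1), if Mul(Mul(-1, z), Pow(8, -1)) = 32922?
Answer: Rational(-1, 263952) ≈ -3.7886e-6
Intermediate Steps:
z = -263376 (z = Mul(-8, 32922) = -263376)
Pow(Add(z, Mul(-1, Pow(Add(-12, P), 2))), -1) = Pow(Add(-263376, Mul(-1, Pow(Add(-12, -12), 2))), -1) = Pow(Add(-263376, Mul(-1, Pow(-24, 2))), -1) = Pow(Add(-263376, Mul(-1, 576)), -1) = Pow(Add(-263376, -576), -1) = Pow(-263952, -1) = Rational(-1, 263952)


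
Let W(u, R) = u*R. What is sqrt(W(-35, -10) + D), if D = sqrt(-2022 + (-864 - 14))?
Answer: sqrt(350 + 10*I*sqrt(29)) ≈ 18.763 + 1.435*I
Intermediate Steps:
W(u, R) = R*u
D = 10*I*sqrt(29) (D = sqrt(-2022 - 878) = sqrt(-2900) = 10*I*sqrt(29) ≈ 53.852*I)
sqrt(W(-35, -10) + D) = sqrt(-10*(-35) + 10*I*sqrt(29)) = sqrt(350 + 10*I*sqrt(29))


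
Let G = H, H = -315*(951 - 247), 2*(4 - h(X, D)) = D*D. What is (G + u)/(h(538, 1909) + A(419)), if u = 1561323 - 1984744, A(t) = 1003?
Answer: 1290362/3642267 ≈ 0.35427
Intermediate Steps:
h(X, D) = 4 - D**2/2 (h(X, D) = 4 - D*D/2 = 4 - D**2/2)
H = -221760 (H = -315*704 = -221760)
G = -221760
u = -423421
(G + u)/(h(538, 1909) + A(419)) = (-221760 - 423421)/((4 - 1/2*1909**2) + 1003) = -645181/((4 - 1/2*3644281) + 1003) = -645181/((4 - 3644281/2) + 1003) = -645181/(-3644273/2 + 1003) = -645181/(-3642267/2) = -645181*(-2/3642267) = 1290362/3642267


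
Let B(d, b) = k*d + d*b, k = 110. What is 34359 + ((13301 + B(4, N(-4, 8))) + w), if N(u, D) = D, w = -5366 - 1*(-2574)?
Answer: 45340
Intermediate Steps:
w = -2792 (w = -5366 + 2574 = -2792)
B(d, b) = 110*d + b*d (B(d, b) = 110*d + d*b = 110*d + b*d)
34359 + ((13301 + B(4, N(-4, 8))) + w) = 34359 + ((13301 + 4*(110 + 8)) - 2792) = 34359 + ((13301 + 4*118) - 2792) = 34359 + ((13301 + 472) - 2792) = 34359 + (13773 - 2792) = 34359 + 10981 = 45340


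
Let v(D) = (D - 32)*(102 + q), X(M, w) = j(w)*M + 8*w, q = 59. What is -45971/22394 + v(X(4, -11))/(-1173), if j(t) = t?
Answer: 23363791/1142094 ≈ 20.457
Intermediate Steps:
X(M, w) = 8*w + M*w (X(M, w) = w*M + 8*w = M*w + 8*w = 8*w + M*w)
v(D) = -5152 + 161*D (v(D) = (D - 32)*(102 + 59) = (-32 + D)*161 = -5152 + 161*D)
-45971/22394 + v(X(4, -11))/(-1173) = -45971/22394 + (-5152 + 161*(-11*(8 + 4)))/(-1173) = -45971*1/22394 + (-5152 + 161*(-11*12))*(-1/1173) = -45971/22394 + (-5152 + 161*(-132))*(-1/1173) = -45971/22394 + (-5152 - 21252)*(-1/1173) = -45971/22394 - 26404*(-1/1173) = -45971/22394 + 1148/51 = 23363791/1142094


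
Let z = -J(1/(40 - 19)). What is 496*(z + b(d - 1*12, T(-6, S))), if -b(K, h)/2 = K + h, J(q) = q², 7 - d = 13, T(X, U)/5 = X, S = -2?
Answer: 20998160/441 ≈ 47615.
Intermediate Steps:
T(X, U) = 5*X
d = -6 (d = 7 - 1*13 = 7 - 13 = -6)
z = -1/441 (z = -(1/(40 - 19))² = -(1/21)² = -1*1/441 = -1/441 ≈ -0.0022676)
b(K, h) = -2*K - 2*h (b(K, h) = -2*(K + h) = -2*K - 2*h)
496*(z + b(d - 1*12, T(-6, S))) = 496*(-1/441 + (-2*(-6 - 1*12) - 10*(-6))) = 496*(-1/441 + (-2*(-6 - 12) - 2*(-30))) = 496*(-1/441 + (-2*(-18) + 60)) = 496*(-1/441 + (36 + 60)) = 496*(-1/441 + 96) = 496*(42335/441) = 20998160/441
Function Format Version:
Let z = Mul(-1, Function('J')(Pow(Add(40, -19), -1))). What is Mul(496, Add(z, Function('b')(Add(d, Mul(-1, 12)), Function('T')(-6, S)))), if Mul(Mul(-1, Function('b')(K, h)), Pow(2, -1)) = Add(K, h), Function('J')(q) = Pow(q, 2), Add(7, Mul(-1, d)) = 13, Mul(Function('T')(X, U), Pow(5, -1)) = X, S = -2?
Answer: Rational(20998160, 441) ≈ 47615.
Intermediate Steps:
Function('T')(X, U) = Mul(5, X)
d = -6 (d = Add(7, Mul(-1, 13)) = Add(7, -13) = -6)
z = Rational(-1, 441) (z = Mul(-1, Pow(Pow(Add(40, -19), -1), 2)) = Mul(-1, Pow(Pow(21, -1), 2)) = Mul(-1, Pow(Rational(1, 21), 2)) = Mul(-1, Rational(1, 441)) = Rational(-1, 441) ≈ -0.0022676)
Function('b')(K, h) = Add(Mul(-2, K), Mul(-2, h)) (Function('b')(K, h) = Mul(-2, Add(K, h)) = Add(Mul(-2, K), Mul(-2, h)))
Mul(496, Add(z, Function('b')(Add(d, Mul(-1, 12)), Function('T')(-6, S)))) = Mul(496, Add(Rational(-1, 441), Add(Mul(-2, Add(-6, Mul(-1, 12))), Mul(-2, Mul(5, -6))))) = Mul(496, Add(Rational(-1, 441), Add(Mul(-2, Add(-6, -12)), Mul(-2, -30)))) = Mul(496, Add(Rational(-1, 441), Add(Mul(-2, -18), 60))) = Mul(496, Add(Rational(-1, 441), Add(36, 60))) = Mul(496, Add(Rational(-1, 441), 96)) = Mul(496, Rational(42335, 441)) = Rational(20998160, 441)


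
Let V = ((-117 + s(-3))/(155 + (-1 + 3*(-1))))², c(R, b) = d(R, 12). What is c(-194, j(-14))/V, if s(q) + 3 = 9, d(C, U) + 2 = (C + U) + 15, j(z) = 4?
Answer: -3853369/12321 ≈ -312.75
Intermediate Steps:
d(C, U) = 13 + C + U (d(C, U) = -2 + ((C + U) + 15) = -2 + (15 + C + U) = 13 + C + U)
c(R, b) = 25 + R (c(R, b) = 13 + R + 12 = 25 + R)
s(q) = 6 (s(q) = -3 + 9 = 6)
V = 12321/22801 (V = ((-117 + 6)/(155 + (-1 + 3*(-1))))² = (-111/(155 + (-1 - 3)))² = (-111/(155 - 4))² = (-111/151)² = 12321/22801 ≈ 0.54037)
c(-194, j(-14))/V = (25 - 194)/(12321/22801) = -169*22801/12321 = -3853369/12321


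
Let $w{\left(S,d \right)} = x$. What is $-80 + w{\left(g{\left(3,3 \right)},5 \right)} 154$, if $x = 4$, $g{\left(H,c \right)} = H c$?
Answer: $536$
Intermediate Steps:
$w{\left(S,d \right)} = 4$
$-80 + w{\left(g{\left(3,3 \right)},5 \right)} 154 = -80 + 4 \cdot 154 = -80 + 616 = 536$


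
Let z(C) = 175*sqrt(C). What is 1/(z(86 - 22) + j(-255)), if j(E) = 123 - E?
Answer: 1/1778 ≈ 0.00056243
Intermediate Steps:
1/(z(86 - 22) + j(-255)) = 1/(175*sqrt(86 - 22) + (123 - 1*(-255))) = 1/(175*sqrt(64) + (123 + 255)) = 1/(175*8 + 378) = 1/(1400 + 378) = 1/1778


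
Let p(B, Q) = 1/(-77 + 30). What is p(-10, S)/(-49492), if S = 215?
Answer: 1/2326124 ≈ 4.2990e-7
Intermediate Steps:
p(B, Q) = -1/47 (p(B, Q) = 1/(-47) = -1/47)
p(-10, S)/(-49492) = -1/47/(-49492) = -1/47*(-1/49492) = 1/2326124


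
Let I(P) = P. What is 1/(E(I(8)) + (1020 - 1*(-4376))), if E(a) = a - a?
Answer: 1/5396 ≈ 0.00018532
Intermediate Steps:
E(a) = 0
1/(E(I(8)) + (1020 - 1*(-4376))) = 1/(0 + (1020 - 1*(-4376))) = 1/(0 + (1020 + 4376)) = 1/(0 + 5396) = 1/5396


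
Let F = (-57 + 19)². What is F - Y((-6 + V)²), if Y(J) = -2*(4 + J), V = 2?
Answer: 1484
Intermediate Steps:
F = 1444 (F = (-38)² = 1444)
Y(J) = -8 - 2*J
F - Y((-6 + V)²) = 1444 - (-8 - 2*(-6 + 2)²) = 1444 - (-8 - 2*(-4)²) = 1444 - (-8 - 2*16) = 1444 - (-8 - 32) = 1444 - 1*(-40) = 1444 + 40 = 1484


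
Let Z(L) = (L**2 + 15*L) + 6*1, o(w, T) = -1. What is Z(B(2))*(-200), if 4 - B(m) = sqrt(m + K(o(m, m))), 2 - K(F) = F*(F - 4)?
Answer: -16200 + 4600*I ≈ -16200.0 + 4600.0*I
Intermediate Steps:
K(F) = 2 - F*(-4 + F) (K(F) = 2 - F*(F - 4) = 2 - F*(-4 + F))
B(m) = 4 - sqrt(-3 + m) (B(m) = 4 - sqrt(m + (2 - 1*(-1)**2 + 4*(-1))) = 4 - sqrt(m + (2 - 1*1 - 4)) = 4 - sqrt(m + (2 - 1 - 4)) = 4 - sqrt(m - 3) = 4 - sqrt(-3 + m))
Z(L) = 6 + L**2 + 15*L (Z(L) = (L**2 + 15*L) + 6 = 6 + L**2 + 15*L)
Z(B(2))*(-200) = (6 + (4 - sqrt(-3 + 2))**2 + 15*(4 - sqrt(-3 + 2)))*(-200) = (6 + (4 - sqrt(-1))**2 + 15*(4 - sqrt(-1)))*(-200) = (6 + (4 - I)**2 + 15*(4 - I))*(-200) = (6 + (4 - I)**2 + (60 - 15*I))*(-200) = (66 + (4 - I)**2 - 15*I)*(-200) = -13200 - 200*(4 - I)**2 + 3000*I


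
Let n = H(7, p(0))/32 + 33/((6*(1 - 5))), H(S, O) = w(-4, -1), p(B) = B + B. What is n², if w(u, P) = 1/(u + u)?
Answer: 124609/65536 ≈ 1.9014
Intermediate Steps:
w(u, P) = 1/(2*u)
p(B) = 2*B
H(S, O) = -⅛ (H(S, O) = (½)/(-4) = (½)*(-¼) = -⅛)
n = -353/256 (n = -⅛/32 + 33/((6*(1 - 5))) = -⅛*1/32 + 33/((6*(-4))) = -1/256 + 33/(-24) = -1/256 + 33*(-1/24) = -1/256 - 11/8 = -353/256 ≈ -1.3789)
n² = (-353/256)² = 124609/65536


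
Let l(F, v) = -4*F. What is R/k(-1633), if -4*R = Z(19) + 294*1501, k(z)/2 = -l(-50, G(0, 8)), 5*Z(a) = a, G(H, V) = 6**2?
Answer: 2206489/8000 ≈ 275.81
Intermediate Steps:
G(H, V) = 36
Z(a) = a/5
k(z) = -400 (k(z) = 2*(-(-4)*(-50)) = 2*(-1*200) = 2*(-200) = -400)
R = -2206489/20 (R = -((1/5)*19 + 294*1501)/4 = -(19/5 + 441294)/4 = -1/4*2206489/5 = -2206489/20 ≈ -1.1032e+5)
R/k(-1633) = -2206489/20/(-400) = -2206489/20*(-1/400) = 2206489/8000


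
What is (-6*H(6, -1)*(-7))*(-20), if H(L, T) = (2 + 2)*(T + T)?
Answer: 6720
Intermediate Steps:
H(L, T) = 8*T (H(L, T) = 4*(2*T) = 8*T)
(-6*H(6, -1)*(-7))*(-20) = (-48*(-1)*(-7))*(-20) = (-6*(-8)*(-7))*(-20) = (48*(-7))*(-20) = -336*(-20) = 6720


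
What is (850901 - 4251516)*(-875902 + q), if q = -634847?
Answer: 5137475710635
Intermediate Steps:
(850901 - 4251516)*(-875902 + q) = (850901 - 4251516)*(-875902 - 634847) = -3400615*(-1510749) = 5137475710635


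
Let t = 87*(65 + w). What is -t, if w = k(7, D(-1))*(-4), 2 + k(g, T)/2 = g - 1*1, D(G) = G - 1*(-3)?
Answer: -2871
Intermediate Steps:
D(G) = 3 + G (D(G) = G + 3 = 3 + G)
k(g, T) = -6 + 2*g (k(g, T) = -4 + 2*(g - 1*1) = -4 + 2*(g - 1) = -4 + 2*(-1 + g) = -4 + (-2 + 2*g) = -6 + 2*g)
w = -32 (w = (-6 + 2*7)*(-4) = (-6 + 14)*(-4) = 8*(-4) = -32)
t = 2871 (t = 87*(65 - 32) = 87*33 = 2871)
-t = -1*2871 = -2871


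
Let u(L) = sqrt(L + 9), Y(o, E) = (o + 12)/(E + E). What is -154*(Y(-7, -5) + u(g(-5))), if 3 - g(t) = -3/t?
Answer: 77 - 154*sqrt(285)/5 ≈ -442.96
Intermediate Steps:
g(t) = 3 + 3/t (g(t) = 3 - (-3)/t = 3 + 3/t)
Y(o, E) = (12 + o)/(2*E) (Y(o, E) = (12 + o)/((2*E)) = (12 + o)*(1/(2*E)) = (12 + o)/(2*E))
u(L) = sqrt(9 + L)
-154*(Y(-7, -5) + u(g(-5))) = -154*((1/2)*(12 - 7)/(-5) + sqrt(9 + (3 + 3/(-5)))) = -154*((1/2)*(-1/5)*5 + sqrt(9 + (3 + 3*(-1/5)))) = -154*(-1/2 + sqrt(9 + (3 - 3/5))) = -154*(-1/2 + sqrt(9 + 12/5)) = -154*(-1/2 + sqrt(57/5)) = -154*(-1/2 + sqrt(285)/5) = 77 - 154*sqrt(285)/5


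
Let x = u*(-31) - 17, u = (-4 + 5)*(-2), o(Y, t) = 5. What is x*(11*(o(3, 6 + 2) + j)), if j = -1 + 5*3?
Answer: 9405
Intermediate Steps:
j = 14 (j = -1 + 15 = 14)
u = -2 (u = 1*(-2) = -2)
x = 45 (x = -2*(-31) - 17 = 62 - 17 = 45)
x*(11*(o(3, 6 + 2) + j)) = 45*(11*(5 + 14)) = 45*(11*19) = 45*209 = 9405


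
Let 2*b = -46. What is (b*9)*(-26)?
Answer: 5382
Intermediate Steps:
b = -23 (b = (1/2)*(-46) = -23)
(b*9)*(-26) = -23*9*(-26) = -207*(-26) = 5382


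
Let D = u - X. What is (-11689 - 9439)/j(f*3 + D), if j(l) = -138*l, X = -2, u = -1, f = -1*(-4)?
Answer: 10564/897 ≈ 11.777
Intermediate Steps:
f = 4
D = 1 (D = -1 - 1*(-2) = -1 + 2 = 1)
(-11689 - 9439)/j(f*3 + D) = (-11689 - 9439)/((-138*(4*3 + 1))) = -21128*(-1/(138*(12 + 1))) = -21128/((-138*13)) = -21128/(-1794) = -21128*(-1/1794) = 10564/897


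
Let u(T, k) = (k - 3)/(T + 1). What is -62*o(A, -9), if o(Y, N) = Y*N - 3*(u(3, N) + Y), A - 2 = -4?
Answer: -2046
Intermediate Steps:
A = -2 (A = 2 - 4 = -2)
u(T, k) = (-3 + k)/(1 + T)
o(Y, N) = 9/4 - 3*Y - 3*N/4 + N*Y (o(Y, N) = Y*N - 3*((-3 + N)/(1 + 3) + Y) = N*Y - 3*((-3 + N)/4 + Y) = N*Y - 3*((-3/4 + N/4) + Y) = N*Y - 3*(-3/4 + Y + N/4) = N*Y + (9/4 - 3*Y - 3*N/4) = 9/4 - 3*Y - 3*N/4 + N*Y)
-62*o(A, -9) = -62*(9/4 - 3*(-2) - 3/4*(-9) - 9*(-2)) = -62*(9/4 + 6 + 27/4 + 18) = -62*33 = -2046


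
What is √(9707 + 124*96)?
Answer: √21611 ≈ 147.01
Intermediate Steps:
√(9707 + 124*96) = √(9707 + 11904) = √21611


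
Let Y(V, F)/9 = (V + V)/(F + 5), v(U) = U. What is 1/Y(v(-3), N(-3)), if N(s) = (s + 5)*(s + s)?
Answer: 7/54 ≈ 0.12963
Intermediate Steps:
N(s) = 2*s*(5 + s) (N(s) = (5 + s)*(2*s) = 2*s*(5 + s))
Y(V, F) = 18*V/(5 + F) (Y(V, F) = 9*((V + V)/(F + 5)) = 9*((2*V)/(5 + F)) = 9*(2*V/(5 + F)) = 18*V/(5 + F))
1/Y(v(-3), N(-3)) = 1/(18*(-3)/(5 + 2*(-3)*(5 - 3))) = 1/(18*(-3)/(5 + 2*(-3)*2)) = 1/(18*(-3)/(5 - 12)) = 1/(18*(-3)/(-7)) = 1/(18*(-3)*(-⅐)) = 1/(54/7) = 7/54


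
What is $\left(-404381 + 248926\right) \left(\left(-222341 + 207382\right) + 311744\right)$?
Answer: $-46136712175$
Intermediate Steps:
$\left(-404381 + 248926\right) \left(\left(-222341 + 207382\right) + 311744\right) = - 155455 \left(-14959 + 311744\right) = \left(-155455\right) 296785 = -46136712175$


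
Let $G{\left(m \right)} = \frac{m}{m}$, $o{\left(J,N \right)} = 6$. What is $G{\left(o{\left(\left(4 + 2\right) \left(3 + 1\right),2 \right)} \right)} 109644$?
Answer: $109644$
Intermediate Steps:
$G{\left(m \right)} = 1$
$G{\left(o{\left(\left(4 + 2\right) \left(3 + 1\right),2 \right)} \right)} 109644 = 1 \cdot 109644 = 109644$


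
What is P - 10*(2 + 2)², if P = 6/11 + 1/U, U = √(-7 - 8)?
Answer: -1754/11 - I*√15/15 ≈ -159.45 - 0.2582*I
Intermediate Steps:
U = I*√15 (U = √(-15) = I*√15 ≈ 3.873*I)
P = 6/11 - I*√15/15 (P = 6/11 + 1/(I*√15) = 6*(1/11) + 1*(-I*√15/15) = 6/11 - I*√15/15 ≈ 0.54545 - 0.2582*I)
P - 10*(2 + 2)² = (6/11 - I*√15/15) - 10*(2 + 2)² = (6/11 - I*√15/15) - 10*4² = (6/11 - I*√15/15) - 10*16 = (6/11 - I*√15/15) - 160 = -1754/11 - I*√15/15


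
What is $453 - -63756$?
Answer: $64209$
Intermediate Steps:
$453 - -63756 = 453 + 63756 = 64209$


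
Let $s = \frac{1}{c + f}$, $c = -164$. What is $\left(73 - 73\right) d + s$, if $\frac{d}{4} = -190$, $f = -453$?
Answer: $- \frac{1}{617} \approx -0.0016207$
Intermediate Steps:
$d = -760$ ($d = 4 \left(-190\right) = -760$)
$s = - \frac{1}{617}$ ($s = \frac{1}{-164 - 453} = \frac{1}{-617} = - \frac{1}{617} \approx -0.0016207$)
$\left(73 - 73\right) d + s = \left(73 - 73\right) \left(-760\right) - \frac{1}{617} = 0 \left(-760\right) - \frac{1}{617} = 0 - \frac{1}{617} = - \frac{1}{617}$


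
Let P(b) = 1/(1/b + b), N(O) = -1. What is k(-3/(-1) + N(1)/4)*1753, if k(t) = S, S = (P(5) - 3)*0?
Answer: 0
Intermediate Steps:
P(b) = 1/(b + 1/b) (P(b) = 1/(1/b + b) = 1/(b + 1/b))
S = 0 (S = (5/(1 + 5²) - 3)*0 = (5/(1 + 25) - 3)*0 = (5/26 - 3)*0 = -73/26*0 = 0)
k(t) = 0
k(-3/(-1) + N(1)/4)*1753 = 0*1753 = 0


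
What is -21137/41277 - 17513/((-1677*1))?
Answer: 76381928/7691281 ≈ 9.9310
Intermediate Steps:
-21137/41277 - 17513/((-1677*1)) = -21137*1/41277 - 17513/(-1677) = -21137/41277 - 17513*(-1/1677) = -21137/41277 + 17513/1677 = 76381928/7691281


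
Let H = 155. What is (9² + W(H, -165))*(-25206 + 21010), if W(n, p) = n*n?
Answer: -101148776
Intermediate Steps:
W(n, p) = n²
(9² + W(H, -165))*(-25206 + 21010) = (9² + 155²)*(-25206 + 21010) = (81 + 24025)*(-4196) = 24106*(-4196) = -101148776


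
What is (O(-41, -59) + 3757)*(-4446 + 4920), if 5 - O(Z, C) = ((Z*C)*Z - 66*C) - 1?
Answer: 46948752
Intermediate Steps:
O(Z, C) = 6 + 66*C - C*Z² (O(Z, C) = 5 - (((Z*C)*Z - 66*C) - 1) = 5 - (((C*Z)*Z - 66*C) - 1) = 5 - ((C*Z² - 66*C) - 1) = 5 - ((-66*C + C*Z²) - 1) = 5 - (-1 - 66*C + C*Z²) = 5 + (1 + 66*C - C*Z²) = 6 + 66*C - C*Z²)
(O(-41, -59) + 3757)*(-4446 + 4920) = ((6 + 66*(-59) - 1*(-59)*(-41)²) + 3757)*(-4446 + 4920) = ((6 - 3894 - 1*(-59)*1681) + 3757)*474 = ((6 - 3894 + 99179) + 3757)*474 = (95291 + 3757)*474 = 99048*474 = 46948752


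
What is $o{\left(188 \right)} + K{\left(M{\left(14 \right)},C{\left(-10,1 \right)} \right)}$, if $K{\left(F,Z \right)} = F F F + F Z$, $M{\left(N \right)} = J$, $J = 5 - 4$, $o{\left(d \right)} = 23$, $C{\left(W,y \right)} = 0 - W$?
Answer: $34$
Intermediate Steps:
$C{\left(W,y \right)} = - W$
$J = 1$
$M{\left(N \right)} = 1$
$K{\left(F,Z \right)} = F^{3} + F Z$ ($K{\left(F,Z \right)} = F^{2} F + F Z = F^{3} + F Z$)
$o{\left(188 \right)} + K{\left(M{\left(14 \right)},C{\left(-10,1 \right)} \right)} = 23 + 1 \left(\left(-1\right) \left(-10\right) + 1^{2}\right) = 23 + 1 \left(10 + 1\right) = 23 + 1 \cdot 11 = 23 + 11 = 34$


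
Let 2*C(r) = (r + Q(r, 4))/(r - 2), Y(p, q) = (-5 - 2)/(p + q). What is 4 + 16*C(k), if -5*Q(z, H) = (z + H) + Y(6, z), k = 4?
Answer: 354/25 ≈ 14.160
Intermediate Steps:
Y(p, q) = -7/(p + q)
Q(z, H) = -H/5 - z/5 + 7/(5*(6 + z)) (Q(z, H) = -((z + H) - 7/(6 + z))/5 = -((H + z) - 7/(6 + z))/5 = -(H + z - 7/(6 + z))/5 = -H/5 - z/5 + 7/(5*(6 + z)))
C(r) = (r + (7 - (4 + r)*(6 + r))/(5*(6 + r)))/(2*(-2 + r)) (C(r) = ((r + (7 - (6 + r)*(4 + r))/(5*(6 + r)))/(r - 2))/2 = ((r + (7 - (4 + r)*(6 + r))/(5*(6 + r)))/(-2 + r))/2 = (r + (7 - (4 + r)*(6 + r))/(5*(6 + r)))/(2*(-2 + r)))
4 + 16*C(k) = 4 + 16*((7 + 4*(-1 + 4)*(6 + 4))/(10*(-2 + 4)*(6 + 4))) = 4 + 16*((1/10)*(7 + 4*3*10)/(2*10)) = 4 + 16*((1/10)*(1/2)*(1/10)*(7 + 120)) = 4 + 16*((1/10)*(1/2)*(1/10)*127) = 4 + 16*(127/200) = 4 + 254/25 = 354/25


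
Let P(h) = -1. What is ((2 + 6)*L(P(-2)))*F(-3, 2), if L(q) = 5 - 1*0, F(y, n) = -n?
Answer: -80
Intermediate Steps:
L(q) = 5 (L(q) = 5 + 0 = 5)
((2 + 6)*L(P(-2)))*F(-3, 2) = ((2 + 6)*5)*(-1*2) = (8*5)*(-2) = 40*(-2) = -80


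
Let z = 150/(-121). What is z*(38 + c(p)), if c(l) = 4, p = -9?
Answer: -6300/121 ≈ -52.066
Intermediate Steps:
z = -150/121 (z = 150*(-1/121) = -150/121 ≈ -1.2397)
z*(38 + c(p)) = -150*(38 + 4)/121 = -150/121*42 = -6300/121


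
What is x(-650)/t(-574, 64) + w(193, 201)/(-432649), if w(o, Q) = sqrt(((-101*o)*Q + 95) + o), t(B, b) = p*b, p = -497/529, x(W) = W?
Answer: 171925/15904 - I*sqrt(3917805)/432649 ≈ 10.81 - 0.0045749*I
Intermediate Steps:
p = -497/529 (p = -497*1/529 = -497/529 ≈ -0.93951)
t(B, b) = -497*b/529
w(o, Q) = sqrt(95 + o - 101*Q*o) (w(o, Q) = sqrt((-101*Q*o + 95) + o) = sqrt((95 - 101*Q*o) + o) = sqrt(95 + o - 101*Q*o))
x(-650)/t(-574, 64) + w(193, 201)/(-432649) = -650/((-497/529*64)) + sqrt(95 + 193 - 101*201*193)/(-432649) = -650/(-31808/529) + sqrt(95 + 193 - 3918093)*(-1/432649) = -650*(-529/31808) + sqrt(-3917805)*(-1/432649) = 171925/15904 + (I*sqrt(3917805))*(-1/432649) = 171925/15904 - I*sqrt(3917805)/432649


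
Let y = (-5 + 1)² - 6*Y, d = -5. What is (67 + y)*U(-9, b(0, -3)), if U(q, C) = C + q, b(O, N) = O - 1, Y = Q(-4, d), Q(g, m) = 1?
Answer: -770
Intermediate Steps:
Y = 1
b(O, N) = -1 + O
y = 10 (y = (-5 + 1)² - 6*1 = (-4)² - 6 = 16 - 6 = 10)
(67 + y)*U(-9, b(0, -3)) = (67 + 10)*((-1 + 0) - 9) = 77*(-1 - 9) = 77*(-10) = -770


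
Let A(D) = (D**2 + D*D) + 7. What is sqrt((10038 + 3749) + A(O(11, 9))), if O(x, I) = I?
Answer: 2*sqrt(3489) ≈ 118.14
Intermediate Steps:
A(D) = 7 + 2*D**2 (A(D) = (D**2 + D**2) + 7 = 2*D**2 + 7 = 7 + 2*D**2)
sqrt((10038 + 3749) + A(O(11, 9))) = sqrt((10038 + 3749) + (7 + 2*9**2)) = sqrt(13787 + (7 + 2*81)) = sqrt(13787 + (7 + 162)) = sqrt(13787 + 169) = sqrt(13956) = 2*sqrt(3489)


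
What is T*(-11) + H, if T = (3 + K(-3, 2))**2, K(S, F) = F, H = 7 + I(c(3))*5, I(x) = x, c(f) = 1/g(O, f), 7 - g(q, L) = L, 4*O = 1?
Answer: -1067/4 ≈ -266.75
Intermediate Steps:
O = 1/4 (O = (1/4)*1 = 1/4 ≈ 0.25000)
g(q, L) = 7 - L
c(f) = 1/(7 - f)
H = 33/4 (H = 7 - 1/(-7 + 3)*5 = 7 - 1/(-4)*5 = 7 - 1*(-1/4)*5 = 7 + (1/4)*5 = 7 + 5/4 = 33/4 ≈ 8.2500)
T = 25 (T = (3 + 2)**2 = 5**2 = 25)
T*(-11) + H = 25*(-11) + 33/4 = -275 + 33/4 = -1067/4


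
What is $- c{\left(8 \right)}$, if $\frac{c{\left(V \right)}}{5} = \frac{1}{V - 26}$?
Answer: $\frac{5}{18} \approx 0.27778$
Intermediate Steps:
$c{\left(V \right)} = \frac{5}{-26 + V}$ ($c{\left(V \right)} = \frac{5}{V - 26} = \frac{5}{-26 + V}$)
$- c{\left(8 \right)} = - \frac{5}{-26 + 8} = - \frac{5}{-18} = - \frac{5 \left(-1\right)}{18} = \left(-1\right) \left(- \frac{5}{18}\right) = \frac{5}{18}$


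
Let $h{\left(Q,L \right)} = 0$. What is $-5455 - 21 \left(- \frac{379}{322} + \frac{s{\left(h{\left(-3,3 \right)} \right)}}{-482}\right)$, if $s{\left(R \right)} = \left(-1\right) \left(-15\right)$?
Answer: $- \frac{30096434}{5543} \approx -5429.6$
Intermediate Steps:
$s{\left(R \right)} = 15$
$-5455 - 21 \left(- \frac{379}{322} + \frac{s{\left(h{\left(-3,3 \right)} \right)}}{-482}\right) = -5455 - 21 \left(- \frac{379}{322} + \frac{15}{-482}\right) = -5455 - 21 \left(\left(-379\right) \frac{1}{322} + 15 \left(- \frac{1}{482}\right)\right) = -5455 - 21 \left(- \frac{379}{322} - \frac{15}{482}\right) = -5455 - 21 \left(- \frac{46877}{38801}\right) = -5455 - - \frac{140631}{5543} = -5455 + \frac{140631}{5543} = - \frac{30096434}{5543}$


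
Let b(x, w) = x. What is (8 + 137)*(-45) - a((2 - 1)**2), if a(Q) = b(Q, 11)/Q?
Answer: -6526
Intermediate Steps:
a(Q) = 1 (a(Q) = Q/Q = 1)
(8 + 137)*(-45) - a((2 - 1)**2) = (8 + 137)*(-45) - 1*1 = 145*(-45) - 1 = -6525 - 1 = -6526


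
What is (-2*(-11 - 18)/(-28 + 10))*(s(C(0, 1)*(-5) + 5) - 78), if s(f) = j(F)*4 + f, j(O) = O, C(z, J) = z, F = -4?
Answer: 2581/9 ≈ 286.78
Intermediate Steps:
s(f) = -16 + f (s(f) = -4*4 + f = -16 + f)
(-2*(-11 - 18)/(-28 + 10))*(s(C(0, 1)*(-5) + 5) - 78) = (-2*(-11 - 18)/(-28 + 10))*((-16 + (0*(-5) + 5)) - 78) = (-(-58)/(-18))*((-16 + (0 + 5)) - 78) = (-(-58)*(-1)/18)*((-16 + 5) - 78) = (-2*29/18)*(-11 - 78) = -29/9*(-89) = 2581/9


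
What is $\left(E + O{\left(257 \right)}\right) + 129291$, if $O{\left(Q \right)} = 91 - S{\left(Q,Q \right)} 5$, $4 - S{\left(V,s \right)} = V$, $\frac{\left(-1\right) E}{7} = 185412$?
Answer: $-1167237$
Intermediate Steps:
$E = -1297884$ ($E = \left(-7\right) 185412 = -1297884$)
$S{\left(V,s \right)} = 4 - V$
$O{\left(Q \right)} = 71 + 5 Q$ ($O{\left(Q \right)} = 91 - \left(4 - Q\right) 5 = 91 - \left(20 - 5 Q\right) = 91 + \left(-20 + 5 Q\right) = 71 + 5 Q$)
$\left(E + O{\left(257 \right)}\right) + 129291 = \left(-1297884 + \left(71 + 5 \cdot 257\right)\right) + 129291 = \left(-1297884 + \left(71 + 1285\right)\right) + 129291 = \left(-1297884 + 1356\right) + 129291 = -1296528 + 129291 = -1167237$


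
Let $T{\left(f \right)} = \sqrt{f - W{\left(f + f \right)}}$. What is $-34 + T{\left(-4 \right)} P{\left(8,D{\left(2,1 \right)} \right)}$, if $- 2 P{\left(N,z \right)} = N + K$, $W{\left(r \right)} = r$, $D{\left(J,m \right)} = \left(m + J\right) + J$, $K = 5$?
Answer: $-47$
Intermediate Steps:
$D{\left(J,m \right)} = m + 2 J$ ($D{\left(J,m \right)} = \left(J + m\right) + J = m + 2 J$)
$P{\left(N,z \right)} = - \frac{5}{2} - \frac{N}{2}$ ($P{\left(N,z \right)} = - \frac{N + 5}{2} = - \frac{5 + N}{2} = - \frac{5}{2} - \frac{N}{2}$)
$T{\left(f \right)} = \sqrt{- f}$ ($T{\left(f \right)} = \sqrt{f - \left(f + f\right)} = \sqrt{f - 2 f} = \sqrt{- f}$)
$-34 + T{\left(-4 \right)} P{\left(8,D{\left(2,1 \right)} \right)} = -34 + \sqrt{\left(-1\right) \left(-4\right)} \left(- \frac{5}{2} - 4\right) = -34 + \sqrt{4} \left(- \frac{5}{2} - 4\right) = -34 + 2 \left(- \frac{13}{2}\right) = -34 - 13 = -47$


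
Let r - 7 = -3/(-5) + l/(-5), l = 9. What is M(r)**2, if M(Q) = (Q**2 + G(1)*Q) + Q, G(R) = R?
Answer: 1279161/625 ≈ 2046.7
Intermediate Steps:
r = 29/5 (r = 7 + (-3/(-5) + 9/(-5)) = 7 + (-3*(-1/5) + 9*(-1/5)) = 7 + (3/5 - 9/5) = 7 - 6/5 = 29/5 ≈ 5.8000)
M(Q) = Q**2 + 2*Q (M(Q) = (Q**2 + 1*Q) + Q = (Q**2 + Q) + Q = (Q + Q**2) + Q = Q**2 + 2*Q)
M(r)**2 = (29*(2 + 29/5)/5)**2 = ((29/5)*(39/5))**2 = (1131/25)**2 = 1279161/625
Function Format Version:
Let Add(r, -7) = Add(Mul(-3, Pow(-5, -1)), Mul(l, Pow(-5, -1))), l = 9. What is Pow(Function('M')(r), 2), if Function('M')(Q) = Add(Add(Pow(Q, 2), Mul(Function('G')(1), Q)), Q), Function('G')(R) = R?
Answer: Rational(1279161, 625) ≈ 2046.7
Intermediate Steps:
r = Rational(29, 5) (r = Add(7, Add(Mul(-3, Pow(-5, -1)), Mul(9, Pow(-5, -1)))) = Add(7, Add(Mul(-3, Rational(-1, 5)), Mul(9, Rational(-1, 5)))) = Add(7, Add(Rational(3, 5), Rational(-9, 5))) = Add(7, Rational(-6, 5)) = Rational(29, 5) ≈ 5.8000)
Function('M')(Q) = Add(Pow(Q, 2), Mul(2, Q)) (Function('M')(Q) = Add(Add(Pow(Q, 2), Mul(1, Q)), Q) = Add(Add(Pow(Q, 2), Q), Q) = Add(Add(Q, Pow(Q, 2)), Q) = Add(Pow(Q, 2), Mul(2, Q)))
Pow(Function('M')(r), 2) = Pow(Mul(Rational(29, 5), Add(2, Rational(29, 5))), 2) = Pow(Mul(Rational(29, 5), Rational(39, 5)), 2) = Pow(Rational(1131, 25), 2) = Rational(1279161, 625)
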